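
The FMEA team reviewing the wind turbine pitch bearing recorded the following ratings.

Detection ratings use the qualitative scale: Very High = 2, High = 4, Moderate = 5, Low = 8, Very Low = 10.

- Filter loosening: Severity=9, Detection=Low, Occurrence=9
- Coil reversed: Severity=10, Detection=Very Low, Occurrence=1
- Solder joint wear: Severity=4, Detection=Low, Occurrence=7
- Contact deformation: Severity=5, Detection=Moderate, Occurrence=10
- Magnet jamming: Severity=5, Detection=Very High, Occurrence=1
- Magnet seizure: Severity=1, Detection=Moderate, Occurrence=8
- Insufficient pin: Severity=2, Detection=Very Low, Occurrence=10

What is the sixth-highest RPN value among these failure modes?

40

RPN = Severity × Occurrence × Detection:
  Filter loosening: 9 × 9 × 8 = 648
  Coil reversed: 10 × 1 × 10 = 100
  Solder joint wear: 4 × 7 × 8 = 224
  Contact deformation: 5 × 10 × 5 = 250
  Magnet jamming: 5 × 1 × 2 = 10
  Magnet seizure: 1 × 8 × 5 = 40
  Insufficient pin: 2 × 10 × 10 = 200
Sorted descending: 648, 250, 224, 200, 100, 40, 10.
The sixth-highest RPN is 40 (Magnet seizure).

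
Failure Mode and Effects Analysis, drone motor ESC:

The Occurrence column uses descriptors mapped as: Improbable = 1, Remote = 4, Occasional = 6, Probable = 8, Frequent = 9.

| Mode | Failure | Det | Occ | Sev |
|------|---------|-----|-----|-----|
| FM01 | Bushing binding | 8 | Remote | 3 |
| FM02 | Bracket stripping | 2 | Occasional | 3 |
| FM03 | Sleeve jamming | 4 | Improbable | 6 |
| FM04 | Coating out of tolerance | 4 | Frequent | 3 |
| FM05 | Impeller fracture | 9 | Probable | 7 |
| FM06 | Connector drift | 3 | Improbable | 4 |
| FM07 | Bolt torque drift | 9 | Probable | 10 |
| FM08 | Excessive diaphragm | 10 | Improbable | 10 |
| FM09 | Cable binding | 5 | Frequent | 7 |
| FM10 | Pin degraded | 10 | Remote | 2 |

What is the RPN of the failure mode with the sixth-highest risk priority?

96

RPN = Severity × Occurrence × Detection:
  FM01: 3 × 4 × 8 = 96
  FM02: 3 × 6 × 2 = 36
  FM03: 6 × 1 × 4 = 24
  FM04: 3 × 9 × 4 = 108
  FM05: 7 × 8 × 9 = 504
  FM06: 4 × 1 × 3 = 12
  FM07: 10 × 8 × 9 = 720
  FM08: 10 × 1 × 10 = 100
  FM09: 7 × 9 × 5 = 315
  FM10: 2 × 4 × 10 = 80
Sorted descending: 720, 504, 315, 108, 100, 96, 80, 36, 24, 12.
The sixth-highest RPN is 96 (FM01).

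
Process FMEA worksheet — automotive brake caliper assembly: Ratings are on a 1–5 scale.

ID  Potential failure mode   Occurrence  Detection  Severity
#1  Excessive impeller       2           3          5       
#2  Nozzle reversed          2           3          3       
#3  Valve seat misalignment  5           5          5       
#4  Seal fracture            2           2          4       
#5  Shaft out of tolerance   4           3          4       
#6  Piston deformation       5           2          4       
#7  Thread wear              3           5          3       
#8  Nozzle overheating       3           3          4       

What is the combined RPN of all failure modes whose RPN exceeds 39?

258

RPN = Severity × Occurrence × Detection:
  #1: 5 × 2 × 3 = 30
  #2: 3 × 2 × 3 = 18
  #3: 5 × 5 × 5 = 125
  #4: 4 × 2 × 2 = 16
  #5: 4 × 4 × 3 = 48
  #6: 4 × 5 × 2 = 40
  #7: 3 × 3 × 5 = 45
  #8: 4 × 3 × 3 = 36
RPN > 39: #3 (125), #5 (48), #6 (40), #7 (45).
Sum: 125 + 48 + 40 + 45 = 258.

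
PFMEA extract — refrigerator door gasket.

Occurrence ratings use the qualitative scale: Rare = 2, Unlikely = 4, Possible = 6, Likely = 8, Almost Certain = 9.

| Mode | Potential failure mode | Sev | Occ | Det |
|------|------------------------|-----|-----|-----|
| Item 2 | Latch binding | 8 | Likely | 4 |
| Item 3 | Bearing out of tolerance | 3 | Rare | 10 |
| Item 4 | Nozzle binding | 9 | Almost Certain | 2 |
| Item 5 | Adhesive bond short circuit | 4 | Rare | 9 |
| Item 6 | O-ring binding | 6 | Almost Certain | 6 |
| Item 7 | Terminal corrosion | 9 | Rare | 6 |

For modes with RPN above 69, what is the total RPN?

922

RPN = Severity × Occurrence × Detection:
  Item 2: 8 × 8 × 4 = 256
  Item 3: 3 × 2 × 10 = 60
  Item 4: 9 × 9 × 2 = 162
  Item 5: 4 × 2 × 9 = 72
  Item 6: 6 × 9 × 6 = 324
  Item 7: 9 × 2 × 6 = 108
RPN > 69: Item 2 (256), Item 4 (162), Item 5 (72), Item 6 (324), Item 7 (108).
Sum: 256 + 162 + 72 + 324 + 108 = 922.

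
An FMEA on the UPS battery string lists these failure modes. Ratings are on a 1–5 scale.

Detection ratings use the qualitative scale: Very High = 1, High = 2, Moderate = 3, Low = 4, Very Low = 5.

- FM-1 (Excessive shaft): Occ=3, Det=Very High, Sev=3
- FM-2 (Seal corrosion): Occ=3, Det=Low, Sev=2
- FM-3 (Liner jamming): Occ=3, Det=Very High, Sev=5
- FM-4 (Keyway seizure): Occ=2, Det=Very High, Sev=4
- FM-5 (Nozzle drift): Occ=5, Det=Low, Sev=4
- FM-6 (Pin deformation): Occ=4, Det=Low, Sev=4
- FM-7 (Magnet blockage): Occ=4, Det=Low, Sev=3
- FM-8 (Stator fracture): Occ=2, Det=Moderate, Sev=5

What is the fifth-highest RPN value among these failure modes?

RPN = Severity × Occurrence × Detection:
  FM-1: 3 × 3 × 1 = 9
  FM-2: 2 × 3 × 4 = 24
  FM-3: 5 × 3 × 1 = 15
  FM-4: 4 × 2 × 1 = 8
  FM-5: 4 × 5 × 4 = 80
  FM-6: 4 × 4 × 4 = 64
  FM-7: 3 × 4 × 4 = 48
  FM-8: 5 × 2 × 3 = 30
Sorted descending: 80, 64, 48, 30, 24, 15, 9, 8.
The fifth-highest RPN is 24 (FM-2).

24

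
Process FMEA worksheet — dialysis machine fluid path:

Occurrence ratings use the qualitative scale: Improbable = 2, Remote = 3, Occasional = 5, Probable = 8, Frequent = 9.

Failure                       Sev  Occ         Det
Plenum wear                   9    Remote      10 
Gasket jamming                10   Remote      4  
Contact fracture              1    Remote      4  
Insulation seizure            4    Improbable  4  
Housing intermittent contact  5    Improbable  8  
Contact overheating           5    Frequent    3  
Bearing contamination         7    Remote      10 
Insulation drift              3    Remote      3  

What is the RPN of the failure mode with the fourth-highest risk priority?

120

RPN = Severity × Occurrence × Detection:
  Plenum wear: 9 × 3 × 10 = 270
  Gasket jamming: 10 × 3 × 4 = 120
  Contact fracture: 1 × 3 × 4 = 12
  Insulation seizure: 4 × 2 × 4 = 32
  Housing intermittent contact: 5 × 2 × 8 = 80
  Contact overheating: 5 × 9 × 3 = 135
  Bearing contamination: 7 × 3 × 10 = 210
  Insulation drift: 3 × 3 × 3 = 27
Sorted descending: 270, 210, 135, 120, 80, 32, 27, 12.
The fourth-highest RPN is 120 (Gasket jamming).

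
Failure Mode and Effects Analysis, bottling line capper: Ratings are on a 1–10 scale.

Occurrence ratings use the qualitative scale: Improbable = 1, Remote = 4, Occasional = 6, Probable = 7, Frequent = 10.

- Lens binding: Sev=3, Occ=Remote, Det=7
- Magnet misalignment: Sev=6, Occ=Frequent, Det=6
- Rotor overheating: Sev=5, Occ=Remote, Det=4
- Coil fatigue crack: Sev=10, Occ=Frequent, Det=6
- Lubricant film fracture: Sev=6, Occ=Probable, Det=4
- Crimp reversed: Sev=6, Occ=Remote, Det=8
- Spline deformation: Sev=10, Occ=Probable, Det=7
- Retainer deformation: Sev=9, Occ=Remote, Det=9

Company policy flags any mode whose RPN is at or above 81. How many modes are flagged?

RPN = Severity × Occurrence × Detection:
  Lens binding: 3 × 4 × 7 = 84
  Magnet misalignment: 6 × 10 × 6 = 360
  Rotor overheating: 5 × 4 × 4 = 80
  Coil fatigue crack: 10 × 10 × 6 = 600
  Lubricant film fracture: 6 × 7 × 4 = 168
  Crimp reversed: 6 × 4 × 8 = 192
  Spline deformation: 10 × 7 × 7 = 490
  Retainer deformation: 9 × 4 × 9 = 324
Modes with RPN ≥ 81: Lens binding (84), Magnet misalignment (360), Coil fatigue crack (600), Lubricant film fracture (168), Crimp reversed (192), Spline deformation (490), Retainer deformation (324) → 7.

7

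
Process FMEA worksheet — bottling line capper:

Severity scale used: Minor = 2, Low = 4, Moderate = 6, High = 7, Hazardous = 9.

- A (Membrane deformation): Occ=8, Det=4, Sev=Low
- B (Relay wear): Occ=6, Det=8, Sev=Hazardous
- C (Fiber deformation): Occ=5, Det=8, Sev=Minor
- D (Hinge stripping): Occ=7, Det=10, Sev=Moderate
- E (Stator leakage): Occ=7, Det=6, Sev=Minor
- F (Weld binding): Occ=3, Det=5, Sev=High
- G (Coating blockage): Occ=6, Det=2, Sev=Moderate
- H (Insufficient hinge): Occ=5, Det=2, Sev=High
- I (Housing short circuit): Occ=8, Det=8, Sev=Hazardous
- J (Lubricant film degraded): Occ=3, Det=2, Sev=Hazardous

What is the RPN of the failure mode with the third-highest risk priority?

RPN = Severity × Occurrence × Detection:
  A: 4 × 8 × 4 = 128
  B: 9 × 6 × 8 = 432
  C: 2 × 5 × 8 = 80
  D: 6 × 7 × 10 = 420
  E: 2 × 7 × 6 = 84
  F: 7 × 3 × 5 = 105
  G: 6 × 6 × 2 = 72
  H: 7 × 5 × 2 = 70
  I: 9 × 8 × 8 = 576
  J: 9 × 3 × 2 = 54
Sorted descending: 576, 432, 420, 128, 105, 84, 80, 72, 70, 54.
The third-highest RPN is 420 (D).

420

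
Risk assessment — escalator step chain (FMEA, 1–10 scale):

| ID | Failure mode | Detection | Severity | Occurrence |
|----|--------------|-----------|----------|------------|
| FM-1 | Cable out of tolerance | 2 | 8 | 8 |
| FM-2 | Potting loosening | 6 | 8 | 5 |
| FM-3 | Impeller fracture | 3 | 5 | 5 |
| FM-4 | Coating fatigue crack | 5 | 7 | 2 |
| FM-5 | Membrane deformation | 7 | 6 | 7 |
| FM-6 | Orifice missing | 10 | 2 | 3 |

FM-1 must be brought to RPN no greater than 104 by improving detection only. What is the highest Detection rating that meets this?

FM-1: S=8, O=8, D=2 → current RPN = 128.
Fixed product = 64. Need 64 × D ≤ 104, so D ≤ 104/64 = 1.62.
Maximum integer Detection rating = 1 (gives RPN 64; D=2 would give 128 > 104).

1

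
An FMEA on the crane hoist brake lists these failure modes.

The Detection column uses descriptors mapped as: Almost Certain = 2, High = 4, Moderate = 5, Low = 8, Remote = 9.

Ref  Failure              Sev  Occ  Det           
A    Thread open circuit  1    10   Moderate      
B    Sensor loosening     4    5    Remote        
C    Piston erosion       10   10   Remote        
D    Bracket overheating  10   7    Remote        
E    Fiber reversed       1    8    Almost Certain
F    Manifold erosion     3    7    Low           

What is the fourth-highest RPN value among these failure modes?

168

RPN = Severity × Occurrence × Detection:
  A: 1 × 10 × 5 = 50
  B: 4 × 5 × 9 = 180
  C: 10 × 10 × 9 = 900
  D: 10 × 7 × 9 = 630
  E: 1 × 8 × 2 = 16
  F: 3 × 7 × 8 = 168
Sorted descending: 900, 630, 180, 168, 50, 16.
The fourth-highest RPN is 168 (F).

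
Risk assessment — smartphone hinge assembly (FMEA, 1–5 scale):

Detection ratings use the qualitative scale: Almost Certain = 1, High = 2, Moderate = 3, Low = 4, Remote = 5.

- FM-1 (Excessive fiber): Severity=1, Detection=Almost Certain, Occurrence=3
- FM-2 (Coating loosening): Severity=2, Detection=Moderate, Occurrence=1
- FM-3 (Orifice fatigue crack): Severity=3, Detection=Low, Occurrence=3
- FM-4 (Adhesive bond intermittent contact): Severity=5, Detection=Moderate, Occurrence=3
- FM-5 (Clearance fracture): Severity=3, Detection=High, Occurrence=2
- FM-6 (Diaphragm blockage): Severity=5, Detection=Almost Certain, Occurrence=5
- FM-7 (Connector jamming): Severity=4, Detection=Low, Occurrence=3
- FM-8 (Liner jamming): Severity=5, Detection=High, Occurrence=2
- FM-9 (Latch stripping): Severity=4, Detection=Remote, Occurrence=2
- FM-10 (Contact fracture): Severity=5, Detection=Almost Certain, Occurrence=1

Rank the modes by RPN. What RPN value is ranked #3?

RPN = Severity × Occurrence × Detection:
  FM-1: 1 × 3 × 1 = 3
  FM-2: 2 × 1 × 3 = 6
  FM-3: 3 × 3 × 4 = 36
  FM-4: 5 × 3 × 3 = 45
  FM-5: 3 × 2 × 2 = 12
  FM-6: 5 × 5 × 1 = 25
  FM-7: 4 × 3 × 4 = 48
  FM-8: 5 × 2 × 2 = 20
  FM-9: 4 × 2 × 5 = 40
  FM-10: 5 × 1 × 1 = 5
Sorted descending: 48, 45, 40, 36, 25, 20, 12, 6, 5, 3.
The third-highest RPN is 40 (FM-9).

40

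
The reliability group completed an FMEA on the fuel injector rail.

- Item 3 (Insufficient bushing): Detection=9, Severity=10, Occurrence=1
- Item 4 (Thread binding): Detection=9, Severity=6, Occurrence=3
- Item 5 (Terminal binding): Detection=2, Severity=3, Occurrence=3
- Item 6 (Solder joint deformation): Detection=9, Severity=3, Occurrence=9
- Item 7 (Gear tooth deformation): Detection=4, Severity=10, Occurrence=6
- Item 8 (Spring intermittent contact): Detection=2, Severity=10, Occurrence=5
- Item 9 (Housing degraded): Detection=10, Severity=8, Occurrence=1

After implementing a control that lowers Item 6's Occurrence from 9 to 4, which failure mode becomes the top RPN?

Item 7

RPN = Severity × Occurrence × Detection:
  Item 3: 10 × 1 × 9 = 90
  Item 4: 6 × 3 × 9 = 162
  Item 5: 3 × 3 × 2 = 18
  Item 6: 3 × 9 × 9 = 243
  Item 7: 10 × 6 × 4 = 240
  Item 8: 10 × 5 × 2 = 100
  Item 9: 8 × 1 × 10 = 80
After action: Item 6 → 3 × 4 × 9 = 108.
Revised RPNs: Item 7=240, Item 4=162, Item 6=108, Item 8=100, Item 3=90, Item 9=80, Item 5=18.
Highest is now Item 7 (240).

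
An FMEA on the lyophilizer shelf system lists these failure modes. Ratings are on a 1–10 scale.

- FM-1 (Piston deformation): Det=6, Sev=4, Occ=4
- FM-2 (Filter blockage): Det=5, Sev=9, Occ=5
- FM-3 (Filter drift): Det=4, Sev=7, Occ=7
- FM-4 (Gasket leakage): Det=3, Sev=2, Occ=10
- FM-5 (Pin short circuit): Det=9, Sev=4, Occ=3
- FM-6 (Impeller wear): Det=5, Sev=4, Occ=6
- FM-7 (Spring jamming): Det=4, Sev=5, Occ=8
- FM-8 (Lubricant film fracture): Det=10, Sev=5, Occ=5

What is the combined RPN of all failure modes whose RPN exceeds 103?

1059

RPN = Severity × Occurrence × Detection:
  FM-1: 4 × 4 × 6 = 96
  FM-2: 9 × 5 × 5 = 225
  FM-3: 7 × 7 × 4 = 196
  FM-4: 2 × 10 × 3 = 60
  FM-5: 4 × 3 × 9 = 108
  FM-6: 4 × 6 × 5 = 120
  FM-7: 5 × 8 × 4 = 160
  FM-8: 5 × 5 × 10 = 250
RPN > 103: FM-2 (225), FM-3 (196), FM-5 (108), FM-6 (120), FM-7 (160), FM-8 (250).
Sum: 225 + 196 + 108 + 120 + 160 + 250 = 1059.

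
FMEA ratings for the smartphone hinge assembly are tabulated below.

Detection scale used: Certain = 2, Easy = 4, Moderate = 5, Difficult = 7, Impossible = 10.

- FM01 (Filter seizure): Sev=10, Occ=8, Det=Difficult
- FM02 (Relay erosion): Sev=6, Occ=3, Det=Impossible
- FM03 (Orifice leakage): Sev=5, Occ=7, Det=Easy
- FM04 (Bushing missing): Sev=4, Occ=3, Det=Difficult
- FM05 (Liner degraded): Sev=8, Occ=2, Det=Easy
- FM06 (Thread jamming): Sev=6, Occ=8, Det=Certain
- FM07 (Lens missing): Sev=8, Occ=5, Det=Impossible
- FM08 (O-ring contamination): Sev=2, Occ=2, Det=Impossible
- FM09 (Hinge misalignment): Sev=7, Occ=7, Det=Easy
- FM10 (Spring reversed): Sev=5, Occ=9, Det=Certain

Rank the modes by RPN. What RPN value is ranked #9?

RPN = Severity × Occurrence × Detection:
  FM01: 10 × 8 × 7 = 560
  FM02: 6 × 3 × 10 = 180
  FM03: 5 × 7 × 4 = 140
  FM04: 4 × 3 × 7 = 84
  FM05: 8 × 2 × 4 = 64
  FM06: 6 × 8 × 2 = 96
  FM07: 8 × 5 × 10 = 400
  FM08: 2 × 2 × 10 = 40
  FM09: 7 × 7 × 4 = 196
  FM10: 5 × 9 × 2 = 90
Sorted descending: 560, 400, 196, 180, 140, 96, 90, 84, 64, 40.
The 9th-highest RPN is 64 (FM05).

64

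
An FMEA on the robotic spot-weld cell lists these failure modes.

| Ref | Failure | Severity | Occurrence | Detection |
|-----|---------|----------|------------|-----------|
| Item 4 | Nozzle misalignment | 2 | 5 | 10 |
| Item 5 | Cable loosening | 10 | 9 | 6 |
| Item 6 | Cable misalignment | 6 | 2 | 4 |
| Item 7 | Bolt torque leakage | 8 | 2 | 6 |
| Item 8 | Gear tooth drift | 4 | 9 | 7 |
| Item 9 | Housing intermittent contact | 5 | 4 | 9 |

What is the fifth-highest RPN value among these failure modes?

RPN = Severity × Occurrence × Detection:
  Item 4: 2 × 5 × 10 = 100
  Item 5: 10 × 9 × 6 = 540
  Item 6: 6 × 2 × 4 = 48
  Item 7: 8 × 2 × 6 = 96
  Item 8: 4 × 9 × 7 = 252
  Item 9: 5 × 4 × 9 = 180
Sorted descending: 540, 252, 180, 100, 96, 48.
The fifth-highest RPN is 96 (Item 7).

96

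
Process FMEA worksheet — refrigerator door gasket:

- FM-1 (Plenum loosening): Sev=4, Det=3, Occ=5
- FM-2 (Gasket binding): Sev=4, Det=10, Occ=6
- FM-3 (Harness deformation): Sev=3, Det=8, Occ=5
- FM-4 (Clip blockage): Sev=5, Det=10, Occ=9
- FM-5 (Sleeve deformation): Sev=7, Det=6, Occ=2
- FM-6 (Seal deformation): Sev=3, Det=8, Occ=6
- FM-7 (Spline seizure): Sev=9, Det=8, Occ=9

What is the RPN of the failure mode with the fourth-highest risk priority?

RPN = Severity × Occurrence × Detection:
  FM-1: 4 × 5 × 3 = 60
  FM-2: 4 × 6 × 10 = 240
  FM-3: 3 × 5 × 8 = 120
  FM-4: 5 × 9 × 10 = 450
  FM-5: 7 × 2 × 6 = 84
  FM-6: 3 × 6 × 8 = 144
  FM-7: 9 × 9 × 8 = 648
Sorted descending: 648, 450, 240, 144, 120, 84, 60.
The fourth-highest RPN is 144 (FM-6).

144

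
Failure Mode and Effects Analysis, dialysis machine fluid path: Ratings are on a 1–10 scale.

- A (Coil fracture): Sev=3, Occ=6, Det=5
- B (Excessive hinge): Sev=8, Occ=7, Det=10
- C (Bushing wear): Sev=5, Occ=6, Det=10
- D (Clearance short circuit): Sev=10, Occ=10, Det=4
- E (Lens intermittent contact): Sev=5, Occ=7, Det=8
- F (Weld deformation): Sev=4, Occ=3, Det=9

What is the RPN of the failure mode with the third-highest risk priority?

RPN = Severity × Occurrence × Detection:
  A: 3 × 6 × 5 = 90
  B: 8 × 7 × 10 = 560
  C: 5 × 6 × 10 = 300
  D: 10 × 10 × 4 = 400
  E: 5 × 7 × 8 = 280
  F: 4 × 3 × 9 = 108
Sorted descending: 560, 400, 300, 280, 108, 90.
The third-highest RPN is 300 (C).

300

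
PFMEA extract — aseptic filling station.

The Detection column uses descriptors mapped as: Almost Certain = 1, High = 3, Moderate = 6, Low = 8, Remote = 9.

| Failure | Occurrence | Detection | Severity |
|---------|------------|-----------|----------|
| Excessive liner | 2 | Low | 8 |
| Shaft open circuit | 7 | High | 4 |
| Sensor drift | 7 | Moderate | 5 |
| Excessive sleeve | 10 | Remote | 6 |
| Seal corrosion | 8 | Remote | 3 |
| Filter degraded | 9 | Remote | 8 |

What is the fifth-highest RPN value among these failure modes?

128

RPN = Severity × Occurrence × Detection:
  Excessive liner: 8 × 2 × 8 = 128
  Shaft open circuit: 4 × 7 × 3 = 84
  Sensor drift: 5 × 7 × 6 = 210
  Excessive sleeve: 6 × 10 × 9 = 540
  Seal corrosion: 3 × 8 × 9 = 216
  Filter degraded: 8 × 9 × 9 = 648
Sorted descending: 648, 540, 216, 210, 128, 84.
The fifth-highest RPN is 128 (Excessive liner).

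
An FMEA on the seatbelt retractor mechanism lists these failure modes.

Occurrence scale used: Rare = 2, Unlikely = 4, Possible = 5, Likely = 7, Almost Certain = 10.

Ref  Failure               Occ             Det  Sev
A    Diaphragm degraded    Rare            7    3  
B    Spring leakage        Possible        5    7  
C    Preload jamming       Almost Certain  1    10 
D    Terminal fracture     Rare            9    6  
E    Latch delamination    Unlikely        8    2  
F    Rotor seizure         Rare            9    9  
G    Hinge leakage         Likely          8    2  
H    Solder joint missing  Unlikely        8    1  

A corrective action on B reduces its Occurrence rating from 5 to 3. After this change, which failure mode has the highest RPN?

F

RPN = Severity × Occurrence × Detection:
  A: 3 × 2 × 7 = 42
  B: 7 × 5 × 5 = 175
  C: 10 × 10 × 1 = 100
  D: 6 × 2 × 9 = 108
  E: 2 × 4 × 8 = 64
  F: 9 × 2 × 9 = 162
  G: 2 × 7 × 8 = 112
  H: 1 × 4 × 8 = 32
After action: B → 7 × 3 × 5 = 105.
Revised RPNs: F=162, G=112, D=108, B=105, C=100, E=64, A=42, H=32.
Highest is now F (162).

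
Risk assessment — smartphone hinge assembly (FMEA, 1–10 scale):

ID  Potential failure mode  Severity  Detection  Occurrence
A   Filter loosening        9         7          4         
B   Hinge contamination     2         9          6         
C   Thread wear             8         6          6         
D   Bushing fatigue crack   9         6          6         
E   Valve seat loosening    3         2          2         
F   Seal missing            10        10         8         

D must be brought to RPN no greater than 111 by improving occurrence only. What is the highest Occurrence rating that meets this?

2

D: S=9, O=6, D=6 → current RPN = 324.
Fixed product = 54. Need 54 × O ≤ 111, so O ≤ 111/54 = 2.06.
Maximum integer Occurrence rating = 2 (gives RPN 108; O=3 would give 162 > 111).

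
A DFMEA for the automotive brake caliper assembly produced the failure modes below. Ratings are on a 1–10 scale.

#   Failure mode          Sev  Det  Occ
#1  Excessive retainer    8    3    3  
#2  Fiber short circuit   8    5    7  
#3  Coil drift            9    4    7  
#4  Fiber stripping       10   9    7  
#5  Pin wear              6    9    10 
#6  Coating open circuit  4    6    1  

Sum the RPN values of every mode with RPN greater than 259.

RPN = Severity × Occurrence × Detection:
  #1: 8 × 3 × 3 = 72
  #2: 8 × 7 × 5 = 280
  #3: 9 × 7 × 4 = 252
  #4: 10 × 7 × 9 = 630
  #5: 6 × 10 × 9 = 540
  #6: 4 × 1 × 6 = 24
RPN > 259: #2 (280), #4 (630), #5 (540).
Sum: 280 + 630 + 540 = 1450.

1450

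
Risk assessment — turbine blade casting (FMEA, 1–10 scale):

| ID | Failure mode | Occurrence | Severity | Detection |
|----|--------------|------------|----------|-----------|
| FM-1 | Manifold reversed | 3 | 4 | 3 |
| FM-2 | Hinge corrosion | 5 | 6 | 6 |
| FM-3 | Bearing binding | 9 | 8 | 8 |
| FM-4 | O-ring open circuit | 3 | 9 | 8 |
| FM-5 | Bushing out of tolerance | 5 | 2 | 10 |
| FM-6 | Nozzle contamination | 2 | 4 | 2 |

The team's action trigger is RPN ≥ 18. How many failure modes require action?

RPN = Severity × Occurrence × Detection:
  FM-1: 4 × 3 × 3 = 36
  FM-2: 6 × 5 × 6 = 180
  FM-3: 8 × 9 × 8 = 576
  FM-4: 9 × 3 × 8 = 216
  FM-5: 2 × 5 × 10 = 100
  FM-6: 4 × 2 × 2 = 16
Modes with RPN ≥ 18: FM-1 (36), FM-2 (180), FM-3 (576), FM-4 (216), FM-5 (100) → 5.

5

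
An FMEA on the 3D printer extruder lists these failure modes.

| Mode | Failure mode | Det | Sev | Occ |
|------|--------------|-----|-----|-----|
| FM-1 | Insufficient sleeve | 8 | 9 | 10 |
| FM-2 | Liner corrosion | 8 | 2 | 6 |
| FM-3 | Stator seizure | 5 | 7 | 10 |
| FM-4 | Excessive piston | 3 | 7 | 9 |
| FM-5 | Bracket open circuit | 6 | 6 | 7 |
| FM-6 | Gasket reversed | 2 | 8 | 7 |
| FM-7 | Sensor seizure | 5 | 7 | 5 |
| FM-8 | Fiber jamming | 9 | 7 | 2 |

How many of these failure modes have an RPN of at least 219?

3

RPN = Severity × Occurrence × Detection:
  FM-1: 9 × 10 × 8 = 720
  FM-2: 2 × 6 × 8 = 96
  FM-3: 7 × 10 × 5 = 350
  FM-4: 7 × 9 × 3 = 189
  FM-5: 6 × 7 × 6 = 252
  FM-6: 8 × 7 × 2 = 112
  FM-7: 7 × 5 × 5 = 175
  FM-8: 7 × 2 × 9 = 126
Modes with RPN ≥ 219: FM-1 (720), FM-3 (350), FM-5 (252) → 3.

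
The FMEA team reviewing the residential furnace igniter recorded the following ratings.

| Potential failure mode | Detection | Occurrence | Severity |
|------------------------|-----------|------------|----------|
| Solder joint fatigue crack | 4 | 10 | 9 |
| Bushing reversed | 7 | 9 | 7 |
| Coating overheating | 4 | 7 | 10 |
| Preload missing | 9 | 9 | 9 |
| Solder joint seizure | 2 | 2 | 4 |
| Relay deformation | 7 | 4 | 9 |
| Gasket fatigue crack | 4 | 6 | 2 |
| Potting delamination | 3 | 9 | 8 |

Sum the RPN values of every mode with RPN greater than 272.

1810

RPN = Severity × Occurrence × Detection:
  Solder joint fatigue crack: 9 × 10 × 4 = 360
  Bushing reversed: 7 × 9 × 7 = 441
  Coating overheating: 10 × 7 × 4 = 280
  Preload missing: 9 × 9 × 9 = 729
  Solder joint seizure: 4 × 2 × 2 = 16
  Relay deformation: 9 × 4 × 7 = 252
  Gasket fatigue crack: 2 × 6 × 4 = 48
  Potting delamination: 8 × 9 × 3 = 216
RPN > 272: Solder joint fatigue crack (360), Bushing reversed (441), Coating overheating (280), Preload missing (729).
Sum: 360 + 441 + 280 + 729 = 1810.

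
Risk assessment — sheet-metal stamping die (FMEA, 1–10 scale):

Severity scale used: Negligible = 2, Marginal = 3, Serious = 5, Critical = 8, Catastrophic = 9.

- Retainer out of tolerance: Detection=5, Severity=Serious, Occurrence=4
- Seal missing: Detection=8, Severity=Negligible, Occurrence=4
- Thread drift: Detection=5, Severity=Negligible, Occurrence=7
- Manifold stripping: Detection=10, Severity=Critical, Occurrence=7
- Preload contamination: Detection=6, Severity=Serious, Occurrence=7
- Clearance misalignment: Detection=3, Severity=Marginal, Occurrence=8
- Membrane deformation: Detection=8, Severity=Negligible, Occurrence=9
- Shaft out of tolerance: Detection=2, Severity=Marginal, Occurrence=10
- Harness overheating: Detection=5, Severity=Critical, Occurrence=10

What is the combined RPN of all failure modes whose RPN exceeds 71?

1486

RPN = Severity × Occurrence × Detection:
  Retainer out of tolerance: 5 × 4 × 5 = 100
  Seal missing: 2 × 4 × 8 = 64
  Thread drift: 2 × 7 × 5 = 70
  Manifold stripping: 8 × 7 × 10 = 560
  Preload contamination: 5 × 7 × 6 = 210
  Clearance misalignment: 3 × 8 × 3 = 72
  Membrane deformation: 2 × 9 × 8 = 144
  Shaft out of tolerance: 3 × 10 × 2 = 60
  Harness overheating: 8 × 10 × 5 = 400
RPN > 71: Retainer out of tolerance (100), Manifold stripping (560), Preload contamination (210), Clearance misalignment (72), Membrane deformation (144), Harness overheating (400).
Sum: 100 + 560 + 210 + 72 + 144 + 400 = 1486.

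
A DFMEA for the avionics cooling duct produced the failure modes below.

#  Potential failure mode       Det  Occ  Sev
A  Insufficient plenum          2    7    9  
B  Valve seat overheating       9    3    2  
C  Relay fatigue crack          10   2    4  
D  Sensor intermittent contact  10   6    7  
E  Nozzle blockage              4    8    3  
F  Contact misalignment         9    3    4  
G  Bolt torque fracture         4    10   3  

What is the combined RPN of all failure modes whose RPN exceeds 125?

RPN = Severity × Occurrence × Detection:
  A: 9 × 7 × 2 = 126
  B: 2 × 3 × 9 = 54
  C: 4 × 2 × 10 = 80
  D: 7 × 6 × 10 = 420
  E: 3 × 8 × 4 = 96
  F: 4 × 3 × 9 = 108
  G: 3 × 10 × 4 = 120
RPN > 125: A (126), D (420).
Sum: 126 + 420 = 546.

546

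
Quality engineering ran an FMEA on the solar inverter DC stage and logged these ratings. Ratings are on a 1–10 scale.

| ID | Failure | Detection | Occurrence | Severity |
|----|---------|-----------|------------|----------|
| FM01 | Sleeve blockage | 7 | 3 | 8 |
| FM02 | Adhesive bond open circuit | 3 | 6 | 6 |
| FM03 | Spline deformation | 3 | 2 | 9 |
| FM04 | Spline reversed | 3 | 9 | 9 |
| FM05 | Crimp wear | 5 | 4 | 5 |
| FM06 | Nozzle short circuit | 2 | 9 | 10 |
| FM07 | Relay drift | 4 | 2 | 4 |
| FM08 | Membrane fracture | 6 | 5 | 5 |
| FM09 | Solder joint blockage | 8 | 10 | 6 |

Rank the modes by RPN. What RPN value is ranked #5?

150

RPN = Severity × Occurrence × Detection:
  FM01: 8 × 3 × 7 = 168
  FM02: 6 × 6 × 3 = 108
  FM03: 9 × 2 × 3 = 54
  FM04: 9 × 9 × 3 = 243
  FM05: 5 × 4 × 5 = 100
  FM06: 10 × 9 × 2 = 180
  FM07: 4 × 2 × 4 = 32
  FM08: 5 × 5 × 6 = 150
  FM09: 6 × 10 × 8 = 480
Sorted descending: 480, 243, 180, 168, 150, 108, 100, 54, 32.
The fifth-highest RPN is 150 (FM08).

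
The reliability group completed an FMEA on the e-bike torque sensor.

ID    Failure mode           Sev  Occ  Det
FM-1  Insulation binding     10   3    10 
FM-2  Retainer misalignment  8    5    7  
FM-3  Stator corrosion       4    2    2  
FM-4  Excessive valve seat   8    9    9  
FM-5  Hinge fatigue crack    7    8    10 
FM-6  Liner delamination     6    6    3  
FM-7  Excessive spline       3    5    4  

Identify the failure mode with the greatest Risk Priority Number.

FM-4

RPN = Severity × Occurrence × Detection:
  FM-1: 10 × 3 × 10 = 300
  FM-2: 8 × 5 × 7 = 280
  FM-3: 4 × 2 × 2 = 16
  FM-4: 8 × 9 × 9 = 648
  FM-5: 7 × 8 × 10 = 560
  FM-6: 6 × 6 × 3 = 108
  FM-7: 3 × 5 × 4 = 60
Highest RPN is 648 → FM-4.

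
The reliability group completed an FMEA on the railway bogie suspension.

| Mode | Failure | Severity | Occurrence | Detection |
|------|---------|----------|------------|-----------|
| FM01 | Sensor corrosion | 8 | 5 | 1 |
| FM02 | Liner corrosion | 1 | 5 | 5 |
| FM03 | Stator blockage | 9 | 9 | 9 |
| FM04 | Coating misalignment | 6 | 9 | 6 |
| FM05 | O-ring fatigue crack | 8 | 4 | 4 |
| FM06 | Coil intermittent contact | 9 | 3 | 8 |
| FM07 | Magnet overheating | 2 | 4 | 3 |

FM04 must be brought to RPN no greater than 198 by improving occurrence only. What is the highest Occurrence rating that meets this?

5

FM04: S=6, O=9, D=6 → current RPN = 324.
Fixed product = 36. Need 36 × O ≤ 198, so O ≤ 198/36 = 5.50.
Maximum integer Occurrence rating = 5 (gives RPN 180; O=6 would give 216 > 198).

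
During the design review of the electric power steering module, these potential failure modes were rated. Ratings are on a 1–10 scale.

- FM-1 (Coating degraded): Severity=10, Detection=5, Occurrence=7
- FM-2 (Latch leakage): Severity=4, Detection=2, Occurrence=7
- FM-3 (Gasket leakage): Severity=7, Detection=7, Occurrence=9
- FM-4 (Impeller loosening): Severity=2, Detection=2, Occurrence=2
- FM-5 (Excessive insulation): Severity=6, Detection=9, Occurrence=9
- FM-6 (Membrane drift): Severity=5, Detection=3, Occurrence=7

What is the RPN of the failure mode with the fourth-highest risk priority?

105

RPN = Severity × Occurrence × Detection:
  FM-1: 10 × 7 × 5 = 350
  FM-2: 4 × 7 × 2 = 56
  FM-3: 7 × 9 × 7 = 441
  FM-4: 2 × 2 × 2 = 8
  FM-5: 6 × 9 × 9 = 486
  FM-6: 5 × 7 × 3 = 105
Sorted descending: 486, 441, 350, 105, 56, 8.
The fourth-highest RPN is 105 (FM-6).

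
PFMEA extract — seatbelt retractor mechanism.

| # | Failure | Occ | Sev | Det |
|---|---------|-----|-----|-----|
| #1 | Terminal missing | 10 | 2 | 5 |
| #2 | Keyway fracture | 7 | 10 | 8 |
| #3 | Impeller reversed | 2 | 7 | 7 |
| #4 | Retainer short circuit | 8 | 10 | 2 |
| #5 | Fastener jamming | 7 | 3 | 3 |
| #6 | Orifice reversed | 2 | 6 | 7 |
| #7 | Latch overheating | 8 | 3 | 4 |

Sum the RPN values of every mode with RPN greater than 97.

RPN = Severity × Occurrence × Detection:
  #1: 2 × 10 × 5 = 100
  #2: 10 × 7 × 8 = 560
  #3: 7 × 2 × 7 = 98
  #4: 10 × 8 × 2 = 160
  #5: 3 × 7 × 3 = 63
  #6: 6 × 2 × 7 = 84
  #7: 3 × 8 × 4 = 96
RPN > 97: #1 (100), #2 (560), #3 (98), #4 (160).
Sum: 100 + 560 + 98 + 160 = 918.

918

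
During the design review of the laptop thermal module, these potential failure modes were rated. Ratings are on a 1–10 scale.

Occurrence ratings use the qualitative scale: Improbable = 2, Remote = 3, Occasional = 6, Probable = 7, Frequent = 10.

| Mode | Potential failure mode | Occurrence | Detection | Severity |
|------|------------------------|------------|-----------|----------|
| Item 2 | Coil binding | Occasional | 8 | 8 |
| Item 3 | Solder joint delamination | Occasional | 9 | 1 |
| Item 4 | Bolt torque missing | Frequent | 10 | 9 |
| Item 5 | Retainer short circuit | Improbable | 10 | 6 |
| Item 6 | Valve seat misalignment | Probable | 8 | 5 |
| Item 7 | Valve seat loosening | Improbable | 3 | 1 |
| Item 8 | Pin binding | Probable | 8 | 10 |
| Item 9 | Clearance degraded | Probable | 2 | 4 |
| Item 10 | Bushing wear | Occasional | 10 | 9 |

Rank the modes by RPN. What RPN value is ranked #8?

54

RPN = Severity × Occurrence × Detection:
  Item 2: 8 × 6 × 8 = 384
  Item 3: 1 × 6 × 9 = 54
  Item 4: 9 × 10 × 10 = 900
  Item 5: 6 × 2 × 10 = 120
  Item 6: 5 × 7 × 8 = 280
  Item 7: 1 × 2 × 3 = 6
  Item 8: 10 × 7 × 8 = 560
  Item 9: 4 × 7 × 2 = 56
  Item 10: 9 × 6 × 10 = 540
Sorted descending: 900, 560, 540, 384, 280, 120, 56, 54, 6.
The eighth-highest RPN is 54 (Item 3).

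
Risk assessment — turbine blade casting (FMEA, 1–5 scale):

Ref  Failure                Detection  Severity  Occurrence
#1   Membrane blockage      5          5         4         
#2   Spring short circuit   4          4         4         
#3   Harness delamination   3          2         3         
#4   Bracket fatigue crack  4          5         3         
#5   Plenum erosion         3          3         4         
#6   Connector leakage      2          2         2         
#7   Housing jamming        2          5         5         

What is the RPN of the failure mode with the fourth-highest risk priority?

50

RPN = Severity × Occurrence × Detection:
  #1: 5 × 4 × 5 = 100
  #2: 4 × 4 × 4 = 64
  #3: 2 × 3 × 3 = 18
  #4: 5 × 3 × 4 = 60
  #5: 3 × 4 × 3 = 36
  #6: 2 × 2 × 2 = 8
  #7: 5 × 5 × 2 = 50
Sorted descending: 100, 64, 60, 50, 36, 18, 8.
The fourth-highest RPN is 50 (#7).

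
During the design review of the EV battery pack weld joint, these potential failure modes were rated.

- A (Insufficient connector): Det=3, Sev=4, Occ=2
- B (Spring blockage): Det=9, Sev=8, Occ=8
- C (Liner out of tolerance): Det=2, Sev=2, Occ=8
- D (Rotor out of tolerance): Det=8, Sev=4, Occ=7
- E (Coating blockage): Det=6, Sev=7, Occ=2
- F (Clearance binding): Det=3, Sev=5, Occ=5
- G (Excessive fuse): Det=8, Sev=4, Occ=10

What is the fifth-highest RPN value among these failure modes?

RPN = Severity × Occurrence × Detection:
  A: 4 × 2 × 3 = 24
  B: 8 × 8 × 9 = 576
  C: 2 × 8 × 2 = 32
  D: 4 × 7 × 8 = 224
  E: 7 × 2 × 6 = 84
  F: 5 × 5 × 3 = 75
  G: 4 × 10 × 8 = 320
Sorted descending: 576, 320, 224, 84, 75, 32, 24.
The fifth-highest RPN is 75 (F).

75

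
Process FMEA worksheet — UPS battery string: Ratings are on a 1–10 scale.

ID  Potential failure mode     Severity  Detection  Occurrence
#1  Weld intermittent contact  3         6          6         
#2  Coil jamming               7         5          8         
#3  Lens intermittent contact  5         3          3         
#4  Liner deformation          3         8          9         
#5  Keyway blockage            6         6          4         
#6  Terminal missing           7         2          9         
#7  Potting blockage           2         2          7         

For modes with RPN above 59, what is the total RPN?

874

RPN = Severity × Occurrence × Detection:
  #1: 3 × 6 × 6 = 108
  #2: 7 × 8 × 5 = 280
  #3: 5 × 3 × 3 = 45
  #4: 3 × 9 × 8 = 216
  #5: 6 × 4 × 6 = 144
  #6: 7 × 9 × 2 = 126
  #7: 2 × 7 × 2 = 28
RPN > 59: #1 (108), #2 (280), #4 (216), #5 (144), #6 (126).
Sum: 108 + 280 + 216 + 144 + 126 = 874.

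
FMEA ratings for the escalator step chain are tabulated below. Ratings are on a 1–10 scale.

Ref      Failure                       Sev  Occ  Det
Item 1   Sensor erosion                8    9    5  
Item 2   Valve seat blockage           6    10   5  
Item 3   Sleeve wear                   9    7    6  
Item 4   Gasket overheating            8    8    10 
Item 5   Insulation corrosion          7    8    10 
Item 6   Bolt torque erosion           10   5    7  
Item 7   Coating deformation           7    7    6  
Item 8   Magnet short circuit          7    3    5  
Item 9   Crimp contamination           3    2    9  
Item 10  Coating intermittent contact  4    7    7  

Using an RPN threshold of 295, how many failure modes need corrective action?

6

RPN = Severity × Occurrence × Detection:
  Item 1: 8 × 9 × 5 = 360
  Item 2: 6 × 10 × 5 = 300
  Item 3: 9 × 7 × 6 = 378
  Item 4: 8 × 8 × 10 = 640
  Item 5: 7 × 8 × 10 = 560
  Item 6: 10 × 5 × 7 = 350
  Item 7: 7 × 7 × 6 = 294
  Item 8: 7 × 3 × 5 = 105
  Item 9: 3 × 2 × 9 = 54
  Item 10: 4 × 7 × 7 = 196
Modes with RPN ≥ 295: Item 1 (360), Item 2 (300), Item 3 (378), Item 4 (640), Item 5 (560), Item 6 (350) → 6.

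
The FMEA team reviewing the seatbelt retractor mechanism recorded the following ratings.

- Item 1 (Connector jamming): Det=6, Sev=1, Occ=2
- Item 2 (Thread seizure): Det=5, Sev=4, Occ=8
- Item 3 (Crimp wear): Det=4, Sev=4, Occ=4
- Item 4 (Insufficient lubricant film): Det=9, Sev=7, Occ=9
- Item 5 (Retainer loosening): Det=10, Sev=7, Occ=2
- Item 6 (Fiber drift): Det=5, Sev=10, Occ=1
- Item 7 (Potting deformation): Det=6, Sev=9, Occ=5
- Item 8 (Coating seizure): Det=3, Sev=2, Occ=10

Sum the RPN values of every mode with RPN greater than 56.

1261

RPN = Severity × Occurrence × Detection:
  Item 1: 1 × 2 × 6 = 12
  Item 2: 4 × 8 × 5 = 160
  Item 3: 4 × 4 × 4 = 64
  Item 4: 7 × 9 × 9 = 567
  Item 5: 7 × 2 × 10 = 140
  Item 6: 10 × 1 × 5 = 50
  Item 7: 9 × 5 × 6 = 270
  Item 8: 2 × 10 × 3 = 60
RPN > 56: Item 2 (160), Item 3 (64), Item 4 (567), Item 5 (140), Item 7 (270), Item 8 (60).
Sum: 160 + 64 + 567 + 140 + 270 + 60 = 1261.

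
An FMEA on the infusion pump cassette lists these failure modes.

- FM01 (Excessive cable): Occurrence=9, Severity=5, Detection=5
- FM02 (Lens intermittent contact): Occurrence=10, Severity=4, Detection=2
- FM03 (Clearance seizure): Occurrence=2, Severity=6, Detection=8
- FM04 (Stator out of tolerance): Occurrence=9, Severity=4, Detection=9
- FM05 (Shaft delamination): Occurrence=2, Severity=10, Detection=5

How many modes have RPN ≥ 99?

3

RPN = Severity × Occurrence × Detection:
  FM01: 5 × 9 × 5 = 225
  FM02: 4 × 10 × 2 = 80
  FM03: 6 × 2 × 8 = 96
  FM04: 4 × 9 × 9 = 324
  FM05: 10 × 2 × 5 = 100
Modes with RPN ≥ 99: FM01 (225), FM04 (324), FM05 (100) → 3.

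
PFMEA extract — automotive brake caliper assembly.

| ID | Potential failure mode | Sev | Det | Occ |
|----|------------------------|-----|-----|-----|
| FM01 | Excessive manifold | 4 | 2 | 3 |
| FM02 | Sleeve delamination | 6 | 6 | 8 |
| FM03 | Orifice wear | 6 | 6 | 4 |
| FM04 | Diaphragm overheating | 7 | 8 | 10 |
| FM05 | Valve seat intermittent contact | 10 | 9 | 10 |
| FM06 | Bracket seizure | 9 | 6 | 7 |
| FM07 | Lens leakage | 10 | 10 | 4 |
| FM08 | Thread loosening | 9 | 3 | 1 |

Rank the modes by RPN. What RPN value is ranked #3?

RPN = Severity × Occurrence × Detection:
  FM01: 4 × 3 × 2 = 24
  FM02: 6 × 8 × 6 = 288
  FM03: 6 × 4 × 6 = 144
  FM04: 7 × 10 × 8 = 560
  FM05: 10 × 10 × 9 = 900
  FM06: 9 × 7 × 6 = 378
  FM07: 10 × 4 × 10 = 400
  FM08: 9 × 1 × 3 = 27
Sorted descending: 900, 560, 400, 378, 288, 144, 27, 24.
The third-highest RPN is 400 (FM07).

400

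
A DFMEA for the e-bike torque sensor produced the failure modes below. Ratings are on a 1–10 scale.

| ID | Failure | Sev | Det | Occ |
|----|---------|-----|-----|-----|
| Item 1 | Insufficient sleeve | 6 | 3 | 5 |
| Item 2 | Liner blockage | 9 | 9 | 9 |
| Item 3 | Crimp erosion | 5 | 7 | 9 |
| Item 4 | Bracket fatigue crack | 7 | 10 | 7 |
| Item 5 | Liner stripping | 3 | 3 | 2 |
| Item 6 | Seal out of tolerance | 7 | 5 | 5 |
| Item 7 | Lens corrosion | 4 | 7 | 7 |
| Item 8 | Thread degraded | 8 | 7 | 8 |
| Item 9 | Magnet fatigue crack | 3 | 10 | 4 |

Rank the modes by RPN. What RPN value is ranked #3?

RPN = Severity × Occurrence × Detection:
  Item 1: 6 × 5 × 3 = 90
  Item 2: 9 × 9 × 9 = 729
  Item 3: 5 × 9 × 7 = 315
  Item 4: 7 × 7 × 10 = 490
  Item 5: 3 × 2 × 3 = 18
  Item 6: 7 × 5 × 5 = 175
  Item 7: 4 × 7 × 7 = 196
  Item 8: 8 × 8 × 7 = 448
  Item 9: 3 × 4 × 10 = 120
Sorted descending: 729, 490, 448, 315, 196, 175, 120, 90, 18.
The third-highest RPN is 448 (Item 8).

448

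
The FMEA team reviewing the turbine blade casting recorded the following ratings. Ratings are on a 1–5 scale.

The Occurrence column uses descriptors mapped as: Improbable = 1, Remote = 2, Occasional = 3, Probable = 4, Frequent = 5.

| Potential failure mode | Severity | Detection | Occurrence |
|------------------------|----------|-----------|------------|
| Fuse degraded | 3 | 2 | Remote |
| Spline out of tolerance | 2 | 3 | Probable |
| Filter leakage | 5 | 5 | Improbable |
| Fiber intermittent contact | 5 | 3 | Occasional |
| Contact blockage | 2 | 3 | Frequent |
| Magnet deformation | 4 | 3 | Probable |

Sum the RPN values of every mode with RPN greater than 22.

172

RPN = Severity × Occurrence × Detection:
  Fuse degraded: 3 × 2 × 2 = 12
  Spline out of tolerance: 2 × 4 × 3 = 24
  Filter leakage: 5 × 1 × 5 = 25
  Fiber intermittent contact: 5 × 3 × 3 = 45
  Contact blockage: 2 × 5 × 3 = 30
  Magnet deformation: 4 × 4 × 3 = 48
RPN > 22: Spline out of tolerance (24), Filter leakage (25), Fiber intermittent contact (45), Contact blockage (30), Magnet deformation (48).
Sum: 24 + 25 + 45 + 30 + 48 = 172.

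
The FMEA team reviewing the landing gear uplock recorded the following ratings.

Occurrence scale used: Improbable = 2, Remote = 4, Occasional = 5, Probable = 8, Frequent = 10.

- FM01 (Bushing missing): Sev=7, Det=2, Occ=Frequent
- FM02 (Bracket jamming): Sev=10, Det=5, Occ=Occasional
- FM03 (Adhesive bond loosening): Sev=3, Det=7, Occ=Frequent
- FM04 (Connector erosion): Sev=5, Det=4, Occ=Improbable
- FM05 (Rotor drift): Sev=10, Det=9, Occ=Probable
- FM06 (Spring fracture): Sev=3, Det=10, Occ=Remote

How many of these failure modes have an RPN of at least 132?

RPN = Severity × Occurrence × Detection:
  FM01: 7 × 10 × 2 = 140
  FM02: 10 × 5 × 5 = 250
  FM03: 3 × 10 × 7 = 210
  FM04: 5 × 2 × 4 = 40
  FM05: 10 × 8 × 9 = 720
  FM06: 3 × 4 × 10 = 120
Modes with RPN ≥ 132: FM01 (140), FM02 (250), FM03 (210), FM05 (720) → 4.

4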